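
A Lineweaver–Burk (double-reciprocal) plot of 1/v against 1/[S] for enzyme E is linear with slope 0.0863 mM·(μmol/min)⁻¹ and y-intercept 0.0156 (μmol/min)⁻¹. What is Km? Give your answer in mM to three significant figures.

5.53 mM

y-intercept = 1/Vmax ⇒ Vmax = 64.1 μmol/min; slope = Km/Vmax ⇒ Km = slope × Vmax.
Km = 0.0863 × 64.1 = 5.53 mM.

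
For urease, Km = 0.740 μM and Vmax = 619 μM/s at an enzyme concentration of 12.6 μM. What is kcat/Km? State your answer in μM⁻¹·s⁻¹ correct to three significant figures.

66.4 μM⁻¹·s⁻¹

kcat = Vmax/[E]total = 619/12.6 = 49.1 s⁻¹.
kcat/Km = 49.1/0.740 = 66.4 μM⁻¹·s⁻¹.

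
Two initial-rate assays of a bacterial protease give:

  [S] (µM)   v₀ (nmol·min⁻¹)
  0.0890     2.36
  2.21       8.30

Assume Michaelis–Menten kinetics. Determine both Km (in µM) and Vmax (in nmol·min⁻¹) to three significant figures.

Km = 0.261 µM; Vmax = 9.28 nmol·min⁻¹

In reciprocal form, 1/v = (Km/Vmax)·(1/[S]) + 1/Vmax. The two points give (1/[S], 1/v) = (11.24, 0.4237) and (0.4525, 0.1205).
Slope = (0.4237 − 0.1205)/(11.24 − 0.4525) = 0.02812; intercept = 0.4237 − 0.02812×11.24 = 0.1078.
Vmax = 1/intercept = 9.28 nmol·min⁻¹; Km = slope × Vmax = 0.02812 × 9.28 = 0.261 µM.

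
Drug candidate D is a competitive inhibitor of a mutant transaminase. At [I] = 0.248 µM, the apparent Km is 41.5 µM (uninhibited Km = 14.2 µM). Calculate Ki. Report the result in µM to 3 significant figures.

0.129 µM

Competitive: Km,app = α·Km with α = 1 + [I]/Ki.
α = Km,app/Km = 41.5/14.2 = 2.923.
Since α = 1 + [I]/Ki, [I]/Ki = 2.923 − 1 = 1.923 and Ki = 0.248/1.923 = 0.129 µM.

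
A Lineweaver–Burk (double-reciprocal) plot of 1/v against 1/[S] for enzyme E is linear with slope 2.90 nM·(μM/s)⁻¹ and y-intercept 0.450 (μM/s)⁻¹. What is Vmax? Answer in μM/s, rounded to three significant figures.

2.22 μM/s

The y-intercept of a Lineweaver–Burk plot equals 1/Vmax, so Vmax = 1/0.450 = 2.22 μM/s.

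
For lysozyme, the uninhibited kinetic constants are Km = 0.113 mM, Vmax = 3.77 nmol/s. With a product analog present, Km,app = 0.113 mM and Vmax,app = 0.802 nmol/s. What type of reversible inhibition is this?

Vmax decreases (3.77 → 0.802 nmol/s) while Km is unchanged — pure noncompetitive inhibition.

noncompetitive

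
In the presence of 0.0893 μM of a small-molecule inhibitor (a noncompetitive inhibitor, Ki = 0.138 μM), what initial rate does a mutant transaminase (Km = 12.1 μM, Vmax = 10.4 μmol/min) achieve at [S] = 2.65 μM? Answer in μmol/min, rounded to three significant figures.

1.13 μmol/min

α = 1 + [I]/Ki = 1 + 0.0893/0.138 = 1.647.
For a noncompetitive inhibitor, Vmax is reduced to Vmax/α while Km is unchanged: Km,app = 12.1 μM, Vmax,app = 6.31 μmol/min.
v = Vmax,app·[S]/(Km,app + [S]) = 6.31 × 2.65/(12.1 + 2.65) = 1.13 μmol/min.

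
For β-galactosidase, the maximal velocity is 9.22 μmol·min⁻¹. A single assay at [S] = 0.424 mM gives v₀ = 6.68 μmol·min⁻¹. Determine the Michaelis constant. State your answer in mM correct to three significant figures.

0.161 mM

From v = Vmax[S]/(Km+[S]), Km = [S](Vmax − v)/v.
Km = 0.424 × (9.22 − 6.68) / 6.68 = 1.077/6.68 = 0.161 mM.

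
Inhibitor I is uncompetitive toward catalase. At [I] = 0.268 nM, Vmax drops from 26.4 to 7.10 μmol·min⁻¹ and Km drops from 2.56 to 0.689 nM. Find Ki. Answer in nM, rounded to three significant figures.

Uncompetitive: Vmax,app = Vmax/α (and Km,app = Km/α) with α = 1 + [I]/Ki.
α = Vmax/Vmax,app = 26.4/7.10 = 3.718.
Since α = 1 + [I]/Ki, [I]/Ki = 3.718 − 1 = 2.718 and Ki = 0.268/2.718 = 0.0986 nM.

0.0986 nM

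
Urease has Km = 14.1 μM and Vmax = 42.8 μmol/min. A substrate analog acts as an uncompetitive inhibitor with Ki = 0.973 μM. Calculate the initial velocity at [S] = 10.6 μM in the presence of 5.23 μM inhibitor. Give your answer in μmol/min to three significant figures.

With α = 1 + [I]/Ki = 1 + 5.23/0.973 = 6.375, the uncompetitive rate law is v = (Vmax/α)·[S] / (Km/α + [S]).
v = (42.8/6.375)×10.6 / (14.1/6.375 + 10.6) = 71.16/12.81 = 5.55 μmol/min.

5.55 μmol/min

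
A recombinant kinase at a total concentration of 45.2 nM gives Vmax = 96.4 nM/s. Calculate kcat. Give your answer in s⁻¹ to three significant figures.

kcat = Vmax/[E]total = 96.4 nM/s / 45.2 nM = 2.13 s⁻¹.

2.13 s⁻¹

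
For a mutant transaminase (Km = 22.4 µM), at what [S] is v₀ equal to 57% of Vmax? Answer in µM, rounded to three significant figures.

v/Vmax = [S]/(Km+[S]) = 0.57, so [S] = Km·0.57/(1 − 0.57) = 22.4 × 1.326.
[S] = 29.7 µM.

29.7 µM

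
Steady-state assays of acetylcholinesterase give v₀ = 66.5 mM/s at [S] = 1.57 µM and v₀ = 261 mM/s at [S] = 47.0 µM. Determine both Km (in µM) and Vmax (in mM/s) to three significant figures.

Km = 5.28 µM; Vmax = 290 mM/s

From v = Vmax[S]/(Km+[S]), each point gives Vmax = v(Km+[S])/[S].
Equating: 66.5(Km+1.57)/1.57 = 261(Km+47.0)/47.0.
42.36·Km + 66.5 = 5.553·Km + 261, so (42.36 − 5.553)·Km = 261 − 66.5.
Km = 194.5/36.80 = 5.28 µM; then Vmax = 66.5(5.28+1.57)/1.57 = 290 mM/s.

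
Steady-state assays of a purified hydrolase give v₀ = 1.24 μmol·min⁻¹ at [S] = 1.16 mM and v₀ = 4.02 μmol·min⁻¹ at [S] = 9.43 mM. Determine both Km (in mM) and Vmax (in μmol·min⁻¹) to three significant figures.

Km = 4.33 mM; Vmax = 5.86 μmol·min⁻¹

From v = Vmax[S]/(Km+[S]), each point gives Vmax = v(Km+[S])/[S].
Equating: 1.24(Km+1.16)/1.16 = 4.02(Km+9.43)/9.43.
1.069·Km + 1.24 = 0.4263·Km + 4.02, so (1.069 − 0.4263)·Km = 4.02 − 1.24.
Km = 2.780/0.6427 = 4.33 mM; then Vmax = 1.24(4.33+1.16)/1.16 = 5.86 μmol·min⁻¹.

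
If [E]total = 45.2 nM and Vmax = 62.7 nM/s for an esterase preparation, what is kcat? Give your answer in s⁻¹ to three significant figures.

kcat = Vmax/[E]total = 62.7 nM/s / 45.2 nM = 1.39 s⁻¹.

1.39 s⁻¹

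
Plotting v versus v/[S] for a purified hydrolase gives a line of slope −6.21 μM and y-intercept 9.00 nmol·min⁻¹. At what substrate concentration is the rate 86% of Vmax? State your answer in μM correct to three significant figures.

38.1 μM

The Eadie–Hofstee slope gives Km = 6.21 μM (slope = −Km).
v/Vmax = [S]/(Km+[S]) = 0.86 ⇒ [S] = Km·0.86/(1−0.86) = 6.21 × 6.143 = 38.1 μM.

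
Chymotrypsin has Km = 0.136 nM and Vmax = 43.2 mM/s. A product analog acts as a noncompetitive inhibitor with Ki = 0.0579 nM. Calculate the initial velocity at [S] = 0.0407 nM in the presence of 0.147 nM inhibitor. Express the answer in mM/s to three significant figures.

With α = 1 + [I]/Ki = 1 + 0.147/0.0579 = 3.539, the noncompetitive rate law is v = (Vmax/α)·[S] / (Km + [S]).
v = (43.2/3.539)×0.0407 / (0.136 + 0.0407) = 0.4968/0.1767 = 2.81 mM/s.

2.81 mM/s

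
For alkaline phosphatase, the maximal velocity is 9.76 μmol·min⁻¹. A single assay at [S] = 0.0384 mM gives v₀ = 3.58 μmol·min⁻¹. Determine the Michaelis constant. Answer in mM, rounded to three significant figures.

v/Vmax = 3.58/9.76 = 0.3668 = [S]/(Km+[S]).
So Km + [S] = [S]/0.3668 = 0.1047 mM, giving Km = 0.1047 − 0.0384 = 0.0663 mM.

0.0663 mM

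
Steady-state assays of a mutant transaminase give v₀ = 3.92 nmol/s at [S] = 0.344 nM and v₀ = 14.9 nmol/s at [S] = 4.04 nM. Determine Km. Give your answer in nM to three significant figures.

In reciprocal form, 1/v = (Km/Vmax)·(1/[S]) + 1/Vmax. The two points give (1/[S], 1/v) = (2.907, 0.2551) and (0.2475, 0.06711).
Slope = (0.2551 − 0.06711)/(2.907 − 0.2475) = 0.07069; intercept = 0.2551 − 0.07069×2.907 = 0.04962.
Vmax = 1/intercept = 20.2 nmol/s; Km = slope × Vmax = 0.07069 × 20.2 = 1.42 nM.

1.42 nM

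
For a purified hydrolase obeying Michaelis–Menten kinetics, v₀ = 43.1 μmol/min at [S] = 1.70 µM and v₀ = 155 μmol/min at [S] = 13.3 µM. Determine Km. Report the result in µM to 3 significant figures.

8.17 µM

From v = Vmax[S]/(Km+[S]), each point gives Vmax = v(Km+[S])/[S].
Equating: 43.1(Km+1.70)/1.70 = 155(Km+13.3)/13.3.
25.35·Km + 43.1 = 11.65·Km + 155, so (25.35 − 11.65)·Km = 155 − 43.1.
Km = 111.9/13.70 = 8.17 µM; then Vmax = 43.1(8.17+1.70)/1.70 = 250 μmol/min.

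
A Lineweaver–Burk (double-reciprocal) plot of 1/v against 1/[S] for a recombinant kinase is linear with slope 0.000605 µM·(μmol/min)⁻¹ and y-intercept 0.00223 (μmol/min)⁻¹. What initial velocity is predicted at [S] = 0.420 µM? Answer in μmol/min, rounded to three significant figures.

The y-intercept is 1/Vmax, so Vmax = 1/0.00223 = 448 μmol/min.
The slope is Km/Vmax, so Km = 0.000605 × 448 = 0.271 µM.
Then v = 448 × 0.420/(0.271 + 0.420) = 272 μmol/min.

272 μmol/min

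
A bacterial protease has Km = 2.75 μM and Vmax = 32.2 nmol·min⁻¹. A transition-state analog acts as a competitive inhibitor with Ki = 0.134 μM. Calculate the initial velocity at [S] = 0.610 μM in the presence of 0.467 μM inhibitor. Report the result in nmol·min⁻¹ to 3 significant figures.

α = 1 + [I]/Ki = 1 + 0.467/0.134 = 4.485.
For a competitive inhibitor, Vmax is unchanged and the apparent Km becomes α·Km: Km,app = 12.3 μM, Vmax,app = 32.2 nmol·min⁻¹.
v = Vmax,app·[S]/(Km,app + [S]) = 32.2 × 0.610/(12.3 + 0.610) = 1.52 nmol·min⁻¹.

1.52 nmol·min⁻¹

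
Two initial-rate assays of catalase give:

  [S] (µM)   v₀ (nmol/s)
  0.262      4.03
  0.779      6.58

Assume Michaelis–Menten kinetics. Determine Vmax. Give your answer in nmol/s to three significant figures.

9.69 nmol/s

In reciprocal form, 1/v = (Km/Vmax)·(1/[S]) + 1/Vmax. The two points give (1/[S], 1/v) = (3.817, 0.2481) and (1.284, 0.1520).
Slope = (0.2481 − 0.1520)/(3.817 − 1.284) = 0.03796; intercept = 0.2481 − 0.03796×3.817 = 0.1032.
Vmax = 1/intercept = 9.69 nmol/s; Km = slope × Vmax = 0.03796 × 9.69 = 0.368 µM.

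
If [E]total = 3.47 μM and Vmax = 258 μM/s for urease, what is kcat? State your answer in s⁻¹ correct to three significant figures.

74.4 s⁻¹

kcat = Vmax/[E]total = 258 μM/s / 3.47 μM = 74.4 s⁻¹.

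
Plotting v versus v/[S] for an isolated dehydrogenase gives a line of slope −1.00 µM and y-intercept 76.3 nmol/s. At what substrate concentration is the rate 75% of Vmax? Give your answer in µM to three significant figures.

3.00 µM

The Eadie–Hofstee slope gives Km = 1.00 µM (slope = −Km).
v/Vmax = [S]/(Km+[S]) = 0.75 ⇒ [S] = Km·0.75/(1−0.75) = 1.00 × 3.000 = 3.00 µM.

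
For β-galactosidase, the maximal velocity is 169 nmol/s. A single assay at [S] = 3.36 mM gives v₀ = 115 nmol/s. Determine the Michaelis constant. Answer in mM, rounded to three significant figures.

1.58 mM

From v = Vmax[S]/(Km+[S]), Km = [S](Vmax − v)/v.
Km = 3.36 × (169 − 115) / 115 = 181.4/115 = 1.58 mM.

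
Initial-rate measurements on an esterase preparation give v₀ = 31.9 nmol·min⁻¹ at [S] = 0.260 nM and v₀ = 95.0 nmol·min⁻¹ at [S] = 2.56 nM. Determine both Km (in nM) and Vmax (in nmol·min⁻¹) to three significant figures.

Km = 0.737 nM; Vmax = 122 nmol·min⁻¹

In reciprocal form, 1/v = (Km/Vmax)·(1/[S]) + 1/Vmax. The two points give (1/[S], 1/v) = (3.846, 0.03135) and (0.3906, 0.01053).
Slope = (0.03135 − 0.01053)/(3.846 − 0.3906) = 0.006026; intercept = 0.03135 − 0.006026×3.846 = 0.008173.
Vmax = 1/intercept = 122 nmol·min⁻¹; Km = slope × Vmax = 0.006026 × 122 = 0.737 nM.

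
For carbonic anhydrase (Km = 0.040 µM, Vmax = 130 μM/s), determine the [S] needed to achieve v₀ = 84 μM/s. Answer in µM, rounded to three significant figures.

Rearranging v = Vmax[S]/(Km+[S]) gives [S] = Km·v/(Vmax − v).
[S] = 0.040 × 84 / (130 − 84) = 3.360/46.00 = 0.0730 µM.

0.0730 µM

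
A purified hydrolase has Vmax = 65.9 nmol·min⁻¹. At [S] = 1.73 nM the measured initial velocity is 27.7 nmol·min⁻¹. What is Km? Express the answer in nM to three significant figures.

From v = Vmax[S]/(Km+[S]), Km = [S](Vmax − v)/v.
Km = 1.73 × (65.9 − 27.7) / 27.7 = 66.09/27.7 = 2.39 nM.

2.39 nM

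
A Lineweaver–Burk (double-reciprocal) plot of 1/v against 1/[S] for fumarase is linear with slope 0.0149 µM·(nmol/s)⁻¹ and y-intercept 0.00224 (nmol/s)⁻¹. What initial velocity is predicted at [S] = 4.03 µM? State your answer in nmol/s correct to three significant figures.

The y-intercept is 1/Vmax, so Vmax = 1/0.00224 = 446 nmol/s.
The slope is Km/Vmax, so Km = 0.0149 × 446 = 6.65 µM.
Then v = 446 × 4.03/(6.65 + 4.03) = 168 nmol/s.

168 nmol/s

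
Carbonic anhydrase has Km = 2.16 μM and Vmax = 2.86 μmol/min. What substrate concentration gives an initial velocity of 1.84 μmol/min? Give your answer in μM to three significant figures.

3.90 μM

Rearranging v = Vmax[S]/(Km+[S]) gives [S] = Km·v/(Vmax − v).
[S] = 2.16 × 1.84 / (2.86 − 1.84) = 3.974/1.020 = 3.90 μM.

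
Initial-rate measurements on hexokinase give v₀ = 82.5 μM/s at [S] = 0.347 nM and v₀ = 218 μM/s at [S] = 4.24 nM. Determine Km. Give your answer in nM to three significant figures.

0.727 nM

From v = Vmax[S]/(Km+[S]), each point gives Vmax = v(Km+[S])/[S].
Equating: 82.5(Km+0.347)/0.347 = 218(Km+4.24)/4.24.
237.8·Km + 82.5 = 51.42·Km + 218, so (237.8 − 51.42)·Km = 218 − 82.5.
Km = 135.5/186.3 = 0.727 nM; then Vmax = 82.5(0.727+0.347)/0.347 = 255 μM/s.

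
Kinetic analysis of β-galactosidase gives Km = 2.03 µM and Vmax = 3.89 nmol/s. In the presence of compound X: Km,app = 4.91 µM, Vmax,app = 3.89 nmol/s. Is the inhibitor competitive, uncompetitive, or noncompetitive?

Km increases (2.03 → 4.91 µM) while Vmax is unchanged — the hallmark of competitive inhibition.

competitive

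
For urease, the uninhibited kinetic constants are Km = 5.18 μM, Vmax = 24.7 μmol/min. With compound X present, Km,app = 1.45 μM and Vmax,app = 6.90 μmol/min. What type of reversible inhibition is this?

Both Km and Vmax decrease by the same factor (~3.58-fold) — characteristic of uncompetitive inhibition.

uncompetitive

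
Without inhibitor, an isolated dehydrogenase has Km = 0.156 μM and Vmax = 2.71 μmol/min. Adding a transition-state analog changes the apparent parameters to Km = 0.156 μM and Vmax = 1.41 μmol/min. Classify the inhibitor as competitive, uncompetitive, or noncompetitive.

noncompetitive

Vmax decreases (2.71 → 1.41 μmol/min) while Km is unchanged — pure noncompetitive inhibition.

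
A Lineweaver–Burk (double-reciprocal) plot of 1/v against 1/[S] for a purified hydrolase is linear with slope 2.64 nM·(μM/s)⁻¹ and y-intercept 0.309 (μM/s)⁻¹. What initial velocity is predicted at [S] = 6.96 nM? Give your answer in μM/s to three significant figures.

1.45 μM/s

The y-intercept is 1/Vmax, so Vmax = 1/0.309 = 3.24 μM/s.
The slope is Km/Vmax, so Km = 2.64 × 3.24 = 8.54 nM.
Then v = 3.24 × 6.96/(8.54 + 6.96) = 1.45 μM/s.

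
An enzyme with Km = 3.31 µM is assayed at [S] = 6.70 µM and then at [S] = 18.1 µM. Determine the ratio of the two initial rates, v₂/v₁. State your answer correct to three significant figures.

The fractional saturations are [S]/(Km+[S]) = 6.70/10.01 = 0.6693 and 18.1/21.41 = 0.8454.
v₂/v₁ is just their ratio: 0.8454/0.6693 = 1.26.

1.26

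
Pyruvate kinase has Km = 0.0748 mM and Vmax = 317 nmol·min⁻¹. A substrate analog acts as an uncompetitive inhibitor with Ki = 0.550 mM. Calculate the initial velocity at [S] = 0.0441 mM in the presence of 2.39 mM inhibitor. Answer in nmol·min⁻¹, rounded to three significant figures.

With α = 1 + [I]/Ki = 1 + 2.39/0.550 = 5.345, the uncompetitive rate law is v = (Vmax/α)·[S] / (Km/α + [S]).
v = (317/5.345)×0.0441 / (0.0748/5.345 + 0.0441) = 2.615/0.05809 = 45.0 nmol·min⁻¹.

45.0 nmol·min⁻¹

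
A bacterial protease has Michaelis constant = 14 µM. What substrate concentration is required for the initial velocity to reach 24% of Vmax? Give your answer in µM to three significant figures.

4.42 µM

v/Vmax = [S]/(Km+[S]) = 0.24, so [S] = Km·0.24/(1 − 0.24) = 14 × 0.3158.
[S] = 4.42 µM.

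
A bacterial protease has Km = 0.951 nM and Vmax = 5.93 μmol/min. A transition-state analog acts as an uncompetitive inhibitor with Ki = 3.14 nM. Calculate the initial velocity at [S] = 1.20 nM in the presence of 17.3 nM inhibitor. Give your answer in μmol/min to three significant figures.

0.812 μmol/min

α = 1 + [I]/Ki = 1 + 17.3/3.14 = 6.510.
For an uncompetitive inhibitor, both parameters are divided by α, giving Vmax/α and Km/α: Km,app = 0.146 nM, Vmax,app = 0.911 μmol/min.
v = Vmax,app·[S]/(Km,app + [S]) = 0.911 × 1.20/(0.146 + 1.20) = 0.812 μmol/min.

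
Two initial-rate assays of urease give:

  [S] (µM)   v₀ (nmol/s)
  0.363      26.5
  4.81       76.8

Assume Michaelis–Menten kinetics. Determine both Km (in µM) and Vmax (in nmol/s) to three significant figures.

Km = 0.882 µM; Vmax = 90.9 nmol/s

In reciprocal form, 1/v = (Km/Vmax)·(1/[S]) + 1/Vmax. The two points give (1/[S], 1/v) = (2.755, 0.03774) and (0.2079, 0.01302).
Slope = (0.03774 − 0.01302)/(2.755 − 0.2079) = 0.009704; intercept = 0.03774 − 0.009704×2.755 = 0.01100.
Vmax = 1/intercept = 90.9 nmol/s; Km = slope × Vmax = 0.009704 × 90.9 = 0.882 µM.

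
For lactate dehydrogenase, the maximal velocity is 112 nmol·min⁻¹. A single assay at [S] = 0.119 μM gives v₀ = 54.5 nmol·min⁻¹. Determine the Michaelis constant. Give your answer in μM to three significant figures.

0.126 μM

v/Vmax = 54.5/112 = 0.4866 = [S]/(Km+[S]).
So Km + [S] = [S]/0.4866 = 0.2446 μM, giving Km = 0.2446 − 0.119 = 0.126 μM.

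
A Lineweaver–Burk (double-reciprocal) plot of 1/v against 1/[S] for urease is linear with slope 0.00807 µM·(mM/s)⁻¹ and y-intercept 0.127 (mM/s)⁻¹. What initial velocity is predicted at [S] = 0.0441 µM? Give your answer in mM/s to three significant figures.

The y-intercept is 1/Vmax, so Vmax = 1/0.127 = 7.87 mM/s.
The slope is Km/Vmax, so Km = 0.00807 × 7.87 = 0.0635 µM.
Then v = 7.87 × 0.0441/(0.0635 + 0.0441) = 3.23 mM/s.

3.23 mM/s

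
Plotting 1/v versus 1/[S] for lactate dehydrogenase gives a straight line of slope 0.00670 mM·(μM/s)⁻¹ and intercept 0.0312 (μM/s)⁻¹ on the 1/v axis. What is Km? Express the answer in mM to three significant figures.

y-intercept = 1/Vmax ⇒ Vmax = 32.1 μM/s; slope = Km/Vmax ⇒ Km = slope × Vmax.
Km = 0.00670 × 32.1 = 0.215 mM.

0.215 mM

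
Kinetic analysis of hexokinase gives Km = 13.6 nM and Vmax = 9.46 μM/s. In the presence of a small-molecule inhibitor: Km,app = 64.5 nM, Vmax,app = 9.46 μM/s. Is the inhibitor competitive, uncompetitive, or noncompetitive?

competitive

Km increases (13.6 → 64.5 nM) while Vmax is unchanged — the hallmark of competitive inhibition.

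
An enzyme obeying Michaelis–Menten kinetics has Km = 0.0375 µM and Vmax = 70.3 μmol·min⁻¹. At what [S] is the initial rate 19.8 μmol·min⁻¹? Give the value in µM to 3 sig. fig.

0.0147 µM

The required fractional saturation is v/Vmax = 19.8/70.3 = 0.2817.
Then [S]/(Km+[S]) = 0.2817 ⇒ [S] = 0.0375 × 0.2817/(1 − 0.2817) = 0.0147 µM.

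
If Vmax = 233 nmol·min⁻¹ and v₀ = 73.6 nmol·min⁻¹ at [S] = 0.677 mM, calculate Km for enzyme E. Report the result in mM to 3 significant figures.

From v = Vmax[S]/(Km+[S]), Km = [S](Vmax − v)/v.
Km = 0.677 × (233 − 73.6) / 73.6 = 107.9/73.6 = 1.47 mM.

1.47 mM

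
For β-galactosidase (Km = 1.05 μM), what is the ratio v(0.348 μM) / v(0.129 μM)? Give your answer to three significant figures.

Since Vmax cancels, v₂/v₁ = [S]₂(Km+[S]₁) / [S]₁(Km+[S]₂).
= 0.348×(1.05+0.129) / (0.129×(1.05+0.348)) = 0.4103/0.1803 = 2.28.

2.28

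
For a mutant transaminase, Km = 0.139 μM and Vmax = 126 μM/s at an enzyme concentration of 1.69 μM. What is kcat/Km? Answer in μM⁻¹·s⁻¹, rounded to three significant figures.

kcat = Vmax/[E]total = 126/1.69 = 74.6 s⁻¹.
kcat/Km = 74.6/0.139 = 536 μM⁻¹·s⁻¹.

536 μM⁻¹·s⁻¹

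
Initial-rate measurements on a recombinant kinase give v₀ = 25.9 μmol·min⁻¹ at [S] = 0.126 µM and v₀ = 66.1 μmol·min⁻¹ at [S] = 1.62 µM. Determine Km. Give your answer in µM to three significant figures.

In reciprocal form, 1/v = (Km/Vmax)·(1/[S]) + 1/Vmax. The two points give (1/[S], 1/v) = (7.937, 0.03861) and (0.6173, 0.01513).
Slope = (0.03861 − 0.01513)/(7.937 − 0.6173) = 0.003208; intercept = 0.03861 − 0.003208×7.937 = 0.01315.
Vmax = 1/intercept = 76.1 μmol·min⁻¹; Km = slope × Vmax = 0.003208 × 76.1 = 0.244 µM.

0.244 µM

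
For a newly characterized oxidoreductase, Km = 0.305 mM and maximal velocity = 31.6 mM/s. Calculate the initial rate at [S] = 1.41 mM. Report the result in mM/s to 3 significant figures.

26.0 mM/s

v = Vmax·[S]/(Km + [S]) = 31.6 × 1.41 / (0.305 + 1.41)
  = 44.56 / 1.715 = 26.0 mM/s.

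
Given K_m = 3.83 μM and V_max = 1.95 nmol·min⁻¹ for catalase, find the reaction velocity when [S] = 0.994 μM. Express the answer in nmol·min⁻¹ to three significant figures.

v = Vmax·[S]/(Km + [S]) = 1.95 × 0.994 / (3.83 + 0.994)
  = 1.938 / 4.824 = 0.402 nmol·min⁻¹.

0.402 nmol·min⁻¹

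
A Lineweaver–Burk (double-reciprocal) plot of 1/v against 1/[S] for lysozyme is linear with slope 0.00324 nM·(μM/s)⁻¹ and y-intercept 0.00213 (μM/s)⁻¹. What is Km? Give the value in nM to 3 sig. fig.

y-intercept = 1/Vmax ⇒ Vmax = 469 μM/s; slope = Km/Vmax ⇒ Km = slope × Vmax.
Km = 0.00324 × 469 = 1.52 nM.

1.52 nM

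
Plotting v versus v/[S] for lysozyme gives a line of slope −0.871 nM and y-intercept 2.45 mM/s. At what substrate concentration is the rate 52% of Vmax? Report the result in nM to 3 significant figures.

The Eadie–Hofstee slope gives Km = 0.871 nM (slope = −Km).
v/Vmax = [S]/(Km+[S]) = 0.52 ⇒ [S] = Km·0.52/(1−0.52) = 0.871 × 1.083 = 0.944 nM.

0.944 nM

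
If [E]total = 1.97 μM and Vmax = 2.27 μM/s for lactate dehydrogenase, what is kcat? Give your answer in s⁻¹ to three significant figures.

1.15 s⁻¹

kcat = Vmax/[E]total = 2.27 μM/s / 1.97 μM = 1.15 s⁻¹.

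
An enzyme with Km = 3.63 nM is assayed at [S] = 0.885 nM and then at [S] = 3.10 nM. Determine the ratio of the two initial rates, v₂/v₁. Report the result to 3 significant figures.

2.35

Since Vmax cancels, v₂/v₁ = [S]₂(Km+[S]₁) / [S]₁(Km+[S]₂).
= 3.10×(3.63+0.885) / (0.885×(3.63+3.10)) = 14.00/5.956 = 2.35.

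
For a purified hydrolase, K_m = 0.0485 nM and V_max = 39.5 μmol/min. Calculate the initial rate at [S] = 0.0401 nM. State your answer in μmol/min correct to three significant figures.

17.9 μmol/min

v = Vmax·[S]/(Km + [S]) = 39.5 × 0.0401 / (0.0485 + 0.0401)
  = 1.584 / 0.08860 = 17.9 μmol/min.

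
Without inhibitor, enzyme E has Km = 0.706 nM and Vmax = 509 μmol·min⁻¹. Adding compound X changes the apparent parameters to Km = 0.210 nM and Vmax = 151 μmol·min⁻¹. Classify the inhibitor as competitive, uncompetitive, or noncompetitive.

uncompetitive

Both Km and Vmax decrease by the same factor (~3.36-fold) — characteristic of uncompetitive inhibition.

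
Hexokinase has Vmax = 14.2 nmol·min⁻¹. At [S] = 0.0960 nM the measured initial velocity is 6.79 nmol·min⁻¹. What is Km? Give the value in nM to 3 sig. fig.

v/Vmax = 6.79/14.2 = 0.4782 = [S]/(Km+[S]).
So Km + [S] = [S]/0.4782 = 0.2008 nM, giving Km = 0.2008 − 0.0960 = 0.105 nM.

0.105 nM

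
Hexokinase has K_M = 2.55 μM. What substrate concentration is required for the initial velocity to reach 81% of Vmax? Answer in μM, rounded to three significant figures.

10.9 μM

v/Vmax = [S]/(Km+[S]) = 0.81, so [S] = Km·0.81/(1 − 0.81) = 2.55 × 4.263.
[S] = 10.9 μM.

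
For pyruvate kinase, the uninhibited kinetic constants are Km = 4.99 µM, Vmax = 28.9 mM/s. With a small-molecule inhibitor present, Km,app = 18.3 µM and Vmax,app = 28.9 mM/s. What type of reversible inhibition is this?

competitive

Km increases (4.99 → 18.3 µM) while Vmax is unchanged — the hallmark of competitive inhibition.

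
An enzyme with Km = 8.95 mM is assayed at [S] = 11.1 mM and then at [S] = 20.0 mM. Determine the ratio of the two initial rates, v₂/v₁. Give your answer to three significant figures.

Since Vmax cancels, v₂/v₁ = [S]₂(Km+[S]₁) / [S]₁(Km+[S]₂).
= 20.0×(8.95+11.1) / (11.1×(8.95+20.0)) = 401.0/321.3 = 1.25.

1.25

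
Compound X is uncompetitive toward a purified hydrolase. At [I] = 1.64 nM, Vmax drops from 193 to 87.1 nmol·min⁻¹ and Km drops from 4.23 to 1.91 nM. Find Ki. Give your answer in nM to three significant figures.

Uncompetitive: Vmax,app = Vmax/α (and Km,app = Km/α) with α = 1 + [I]/Ki.
α = Vmax/Vmax,app = 193/87.1 = 2.216.
Since α = 1 + [I]/Ki, [I]/Ki = 2.216 − 1 = 1.216 and Ki = 1.64/1.216 = 1.35 nM.

1.35 nM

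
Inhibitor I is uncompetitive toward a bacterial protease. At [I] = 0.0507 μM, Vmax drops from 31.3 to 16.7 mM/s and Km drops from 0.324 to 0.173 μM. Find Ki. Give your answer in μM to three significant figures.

Uncompetitive: Vmax,app = Vmax/α (and Km,app = Km/α) with α = 1 + [I]/Ki.
α = Vmax/Vmax,app = 31.3/16.7 = 1.874.
Ki = [I]/(α − 1) = 0.0507/0.8743 = 0.0580 μM.

0.0580 μM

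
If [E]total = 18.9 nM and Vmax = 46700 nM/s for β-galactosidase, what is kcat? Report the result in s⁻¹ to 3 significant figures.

2470 s⁻¹

kcat = Vmax/[E]total = 46700 nM/s / 18.9 nM = 2470 s⁻¹.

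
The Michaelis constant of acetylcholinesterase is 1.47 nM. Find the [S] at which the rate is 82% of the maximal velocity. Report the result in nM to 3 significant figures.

v/Vmax = [S]/(Km+[S]) = 0.82, so [S] = Km·0.82/(1 − 0.82) = 1.47 × 4.556.
[S] = 6.70 nM.

6.70 nM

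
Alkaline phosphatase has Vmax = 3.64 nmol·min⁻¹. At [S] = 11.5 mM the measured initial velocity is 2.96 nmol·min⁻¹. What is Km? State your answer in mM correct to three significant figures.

2.64 mM

v/Vmax = 2.96/3.64 = 0.8132 = [S]/(Km+[S]).
So Km + [S] = [S]/0.8132 = 14.14 mM, giving Km = 14.14 − 11.5 = 2.64 mM.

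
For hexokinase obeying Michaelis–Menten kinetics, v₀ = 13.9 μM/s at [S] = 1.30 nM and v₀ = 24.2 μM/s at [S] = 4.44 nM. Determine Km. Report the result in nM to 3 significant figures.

1.96 nM

In reciprocal form, 1/v = (Km/Vmax)·(1/[S]) + 1/Vmax. The two points give (1/[S], 1/v) = (0.7692, 0.07194) and (0.2252, 0.04132).
Slope = (0.07194 − 0.04132)/(0.7692 − 0.2252) = 0.05629; intercept = 0.07194 − 0.05629×0.7692 = 0.02865.
Vmax = 1/intercept = 34.9 μM/s; Km = slope × Vmax = 0.05629 × 34.9 = 1.96 nM.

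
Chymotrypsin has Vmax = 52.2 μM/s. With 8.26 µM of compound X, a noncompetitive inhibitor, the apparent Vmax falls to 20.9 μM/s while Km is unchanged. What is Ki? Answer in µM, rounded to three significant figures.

Noncompetitive: Vmax,app = Vmax/α with α = 1 + [I]/Ki.
α = Vmax/Vmax,app = 52.2/20.9 = 2.498.
Since α = 1 + [I]/Ki, [I]/Ki = 2.498 − 1 = 1.498 and Ki = 8.26/1.498 = 5.52 µM.

5.52 µM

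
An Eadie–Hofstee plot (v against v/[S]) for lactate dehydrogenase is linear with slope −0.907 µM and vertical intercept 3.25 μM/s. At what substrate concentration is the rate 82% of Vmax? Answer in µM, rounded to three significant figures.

The Eadie–Hofstee slope gives Km = 0.907 µM (slope = −Km).
v/Vmax = [S]/(Km+[S]) = 0.82 ⇒ [S] = Km·0.82/(1−0.82) = 0.907 × 4.556 = 4.13 µM.

4.13 µM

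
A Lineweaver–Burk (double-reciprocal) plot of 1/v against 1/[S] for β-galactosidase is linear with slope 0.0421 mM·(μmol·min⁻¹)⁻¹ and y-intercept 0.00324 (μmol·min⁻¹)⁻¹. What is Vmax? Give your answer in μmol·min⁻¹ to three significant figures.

The y-intercept of a Lineweaver–Burk plot equals 1/Vmax, so Vmax = 1/0.00324 = 309 μmol·min⁻¹.

309 μmol·min⁻¹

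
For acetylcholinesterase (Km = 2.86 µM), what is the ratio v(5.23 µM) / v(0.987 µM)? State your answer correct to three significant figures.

The fractional saturations are [S]/(Km+[S]) = 0.987/3.847 = 0.2566 and 5.23/8.090 = 0.6465.
v₂/v₁ is just their ratio: 0.6465/0.2566 = 2.52.

2.52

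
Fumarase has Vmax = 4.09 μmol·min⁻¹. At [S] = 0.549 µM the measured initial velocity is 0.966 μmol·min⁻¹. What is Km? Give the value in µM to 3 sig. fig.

1.78 µM

v/Vmax = 0.966/4.09 = 0.2362 = [S]/(Km+[S]).
So Km + [S] = [S]/0.2362 = 2.324 µM, giving Km = 2.324 − 0.549 = 1.78 µM.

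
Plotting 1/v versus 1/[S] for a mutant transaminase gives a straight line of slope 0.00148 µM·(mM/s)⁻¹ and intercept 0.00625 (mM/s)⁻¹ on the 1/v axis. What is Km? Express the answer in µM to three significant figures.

0.237 µM

y-intercept = 1/Vmax ⇒ Vmax = 160 mM/s; slope = Km/Vmax ⇒ Km = slope × Vmax.
Km = 0.00148 × 160 = 0.237 µM.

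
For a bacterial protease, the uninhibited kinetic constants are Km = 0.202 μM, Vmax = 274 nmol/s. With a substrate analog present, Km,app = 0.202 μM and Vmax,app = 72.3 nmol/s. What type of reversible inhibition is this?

Vmax decreases (274 → 72.3 nmol/s) while Km is unchanged — pure noncompetitive inhibition.

noncompetitive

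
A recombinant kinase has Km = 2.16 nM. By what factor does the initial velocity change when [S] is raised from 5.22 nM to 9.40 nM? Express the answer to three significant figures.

Since Vmax cancels, v₂/v₁ = [S]₂(Km+[S]₁) / [S]₁(Km+[S]₂).
= 9.40×(2.16+5.22) / (5.22×(2.16+9.40)) = 69.37/60.34 = 1.15.

1.15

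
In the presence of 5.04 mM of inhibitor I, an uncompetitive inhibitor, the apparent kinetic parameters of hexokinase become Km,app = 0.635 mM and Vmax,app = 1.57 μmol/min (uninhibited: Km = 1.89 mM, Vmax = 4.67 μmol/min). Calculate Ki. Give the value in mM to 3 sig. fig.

2.55 mM

Uncompetitive: Vmax,app = Vmax/α (and Km,app = Km/α) with α = 1 + [I]/Ki.
α = Vmax/Vmax,app = 4.67/1.57 = 2.975.
Ki = [I]/(α − 1) = 5.04/1.975 = 2.55 mM.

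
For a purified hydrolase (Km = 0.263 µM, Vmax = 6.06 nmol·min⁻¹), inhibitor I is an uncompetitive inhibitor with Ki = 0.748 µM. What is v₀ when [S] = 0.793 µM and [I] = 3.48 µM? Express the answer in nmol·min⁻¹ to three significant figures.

With α = 1 + [I]/Ki = 1 + 3.48/0.748 = 5.652, the uncompetitive rate law is v = (Vmax/α)·[S] / (Km/α + [S]).
v = (6.06/5.652)×0.793 / (0.263/5.652 + 0.793) = 0.8502/0.8395 = 1.01 nmol·min⁻¹.

1.01 nmol·min⁻¹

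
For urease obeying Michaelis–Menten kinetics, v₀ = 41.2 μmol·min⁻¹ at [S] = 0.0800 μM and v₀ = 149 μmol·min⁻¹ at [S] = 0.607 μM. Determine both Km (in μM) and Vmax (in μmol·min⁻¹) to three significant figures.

Km = 0.400 μM; Vmax = 247 μmol·min⁻¹

From v = Vmax[S]/(Km+[S]), each point gives Vmax = v(Km+[S])/[S].
Equating: 41.2(Km+0.0800)/0.0800 = 149(Km+0.607)/0.607.
515.0·Km + 41.2 = 245.5·Km + 149, so (515.0 − 245.5)·Km = 149 − 41.2.
Km = 107.8/269.5 = 0.400 μM; then Vmax = 41.2(0.400+0.0800)/0.0800 = 247 μmol·min⁻¹.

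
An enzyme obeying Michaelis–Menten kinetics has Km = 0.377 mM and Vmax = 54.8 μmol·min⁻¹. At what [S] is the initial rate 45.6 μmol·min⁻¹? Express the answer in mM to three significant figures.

1.87 mM

Rearranging v = Vmax[S]/(Km+[S]) gives [S] = Km·v/(Vmax − v).
[S] = 0.377 × 45.6 / (54.8 − 45.6) = 17.19/9.200 = 1.87 mM.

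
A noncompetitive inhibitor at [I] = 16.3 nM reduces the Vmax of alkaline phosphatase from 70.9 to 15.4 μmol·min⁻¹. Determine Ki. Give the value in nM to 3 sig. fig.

Noncompetitive: Vmax,app = Vmax/α with α = 1 + [I]/Ki.
α = Vmax/Vmax,app = 70.9/15.4 = 4.604.
Ki = [I]/(α − 1) = 16.3/3.604 = 4.52 nM.

4.52 nM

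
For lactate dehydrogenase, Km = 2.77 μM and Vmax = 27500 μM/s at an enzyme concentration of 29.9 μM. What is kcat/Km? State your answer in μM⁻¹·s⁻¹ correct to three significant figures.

kcat = Vmax/[E]total = 27500/29.9 = 920 s⁻¹.
kcat/Km = 920/2.77 = 332 μM⁻¹·s⁻¹.

332 μM⁻¹·s⁻¹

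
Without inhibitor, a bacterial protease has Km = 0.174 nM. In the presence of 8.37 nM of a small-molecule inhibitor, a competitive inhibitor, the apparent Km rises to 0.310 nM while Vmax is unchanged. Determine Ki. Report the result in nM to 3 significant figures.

Competitive: Km,app = α·Km with α = 1 + [I]/Ki.
α = Km,app/Km = 0.310/0.174 = 1.782.
Ki = [I]/(α − 1) = 8.37/0.7816 = 10.7 nM.

10.7 nM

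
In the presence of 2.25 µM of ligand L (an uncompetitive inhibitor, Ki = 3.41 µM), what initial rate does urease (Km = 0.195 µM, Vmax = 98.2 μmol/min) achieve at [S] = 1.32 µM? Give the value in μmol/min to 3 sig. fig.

With α = 1 + [I]/Ki = 1 + 2.25/3.41 = 1.660, the uncompetitive rate law is v = (Vmax/α)·[S] / (Km/α + [S]).
v = (98.2/1.660)×1.32 / (0.195/1.660 + 1.32) = 78.10/1.437 = 54.3 μmol/min.

54.3 μmol/min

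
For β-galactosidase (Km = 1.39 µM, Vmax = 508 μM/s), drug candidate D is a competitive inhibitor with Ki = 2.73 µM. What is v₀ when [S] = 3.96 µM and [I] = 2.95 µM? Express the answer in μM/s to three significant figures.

α = 1 + [I]/Ki = 1 + 2.95/2.73 = 2.081.
For a competitive inhibitor, Vmax is unchanged and the apparent Km becomes α·Km: Km,app = 2.89 µM, Vmax,app = 508 μM/s.
v = Vmax,app·[S]/(Km,app + [S]) = 508 × 3.96/(2.89 + 3.96) = 294 μM/s.

294 μM/s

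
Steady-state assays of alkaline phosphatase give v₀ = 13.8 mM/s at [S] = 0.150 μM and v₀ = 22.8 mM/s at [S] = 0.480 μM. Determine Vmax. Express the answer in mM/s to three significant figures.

32.4 mM/s

In reciprocal form, 1/v = (Km/Vmax)·(1/[S]) + 1/Vmax. The two points give (1/[S], 1/v) = (6.667, 0.07246) and (2.083, 0.04386).
Slope = (0.07246 − 0.04386)/(6.667 − 2.083) = 0.006241; intercept = 0.07246 − 0.006241×6.667 = 0.03086.
Vmax = 1/intercept = 32.4 mM/s; Km = slope × Vmax = 0.006241 × 32.4 = 0.202 μM.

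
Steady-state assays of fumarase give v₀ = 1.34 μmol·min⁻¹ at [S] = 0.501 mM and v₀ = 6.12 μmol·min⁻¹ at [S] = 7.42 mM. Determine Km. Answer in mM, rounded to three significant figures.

From v = Vmax[S]/(Km+[S]), each point gives Vmax = v(Km+[S])/[S].
Equating: 1.34(Km+0.501)/0.501 = 6.12(Km+7.42)/7.42.
2.675·Km + 1.34 = 0.8248·Km + 6.12, so (2.675 − 0.8248)·Km = 6.12 − 1.34.
Km = 4.780/1.850 = 2.58 mM; then Vmax = 1.34(2.58+0.501)/0.501 = 8.25 μmol·min⁻¹.

2.58 mM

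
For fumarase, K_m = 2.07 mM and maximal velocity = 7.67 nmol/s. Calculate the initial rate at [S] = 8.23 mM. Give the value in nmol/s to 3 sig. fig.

v = Vmax·[S]/(Km + [S]) = 7.67 × 8.23 / (2.07 + 8.23)
  = 63.12 / 10.30 = 6.13 nmol/s.

6.13 nmol/s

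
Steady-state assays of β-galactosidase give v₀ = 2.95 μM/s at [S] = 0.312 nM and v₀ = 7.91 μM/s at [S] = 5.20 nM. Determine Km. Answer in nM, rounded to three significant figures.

From v = Vmax[S]/(Km+[S]), each point gives Vmax = v(Km+[S])/[S].
Equating: 2.95(Km+0.312)/0.312 = 7.91(Km+5.20)/5.20.
9.455·Km + 2.95 = 1.521·Km + 7.91, so (9.455 − 1.521)·Km = 7.91 − 2.95.
Km = 4.960/7.934 = 0.625 nM; then Vmax = 2.95(0.625+0.312)/0.312 = 8.86 μM/s.

0.625 nM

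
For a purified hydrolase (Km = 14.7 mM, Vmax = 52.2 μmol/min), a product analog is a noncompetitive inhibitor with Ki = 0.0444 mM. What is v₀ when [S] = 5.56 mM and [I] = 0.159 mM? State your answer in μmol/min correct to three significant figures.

α = 1 + [I]/Ki = 1 + 0.159/0.0444 = 4.581.
For a noncompetitive inhibitor, Vmax is reduced to Vmax/α while Km is unchanged: Km,app = 14.7 mM, Vmax,app = 11.4 μmol/min.
v = Vmax,app·[S]/(Km,app + [S]) = 11.4 × 5.56/(14.7 + 5.56) = 3.13 μmol/min.

3.13 μmol/min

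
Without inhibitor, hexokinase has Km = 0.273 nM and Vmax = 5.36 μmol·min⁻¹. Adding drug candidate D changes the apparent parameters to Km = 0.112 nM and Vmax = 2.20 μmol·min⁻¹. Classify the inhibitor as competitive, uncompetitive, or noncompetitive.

uncompetitive

Both Km and Vmax decrease by the same factor (~2.44-fold) — characteristic of uncompetitive inhibition.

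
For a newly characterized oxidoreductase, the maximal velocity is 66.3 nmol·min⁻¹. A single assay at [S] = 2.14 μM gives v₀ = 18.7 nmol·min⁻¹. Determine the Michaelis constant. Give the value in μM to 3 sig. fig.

v/Vmax = 18.7/66.3 = 0.2821 = [S]/(Km+[S]).
So Km + [S] = [S]/0.2821 = 7.587 μM, giving Km = 7.587 − 2.14 = 5.45 μM.

5.45 μM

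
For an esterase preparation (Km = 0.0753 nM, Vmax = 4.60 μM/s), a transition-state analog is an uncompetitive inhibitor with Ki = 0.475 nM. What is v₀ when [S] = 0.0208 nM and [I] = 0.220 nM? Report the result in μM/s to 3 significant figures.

α = 1 + [I]/Ki = 1 + 0.220/0.475 = 1.463.
For an uncompetitive inhibitor, both parameters are divided by α, giving Vmax/α and Km/α: Km,app = 0.0515 nM, Vmax,app = 3.14 μM/s.
v = Vmax,app·[S]/(Km,app + [S]) = 3.14 × 0.0208/(0.0515 + 0.0208) = 0.905 μM/s.

0.905 μM/s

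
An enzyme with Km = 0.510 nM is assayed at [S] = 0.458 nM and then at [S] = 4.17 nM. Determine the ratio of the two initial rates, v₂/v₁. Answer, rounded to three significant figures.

1.88

The fractional saturations are [S]/(Km+[S]) = 0.458/0.9680 = 0.4731 and 4.17/4.680 = 0.8910.
v₂/v₁ is just their ratio: 0.8910/0.4731 = 1.88.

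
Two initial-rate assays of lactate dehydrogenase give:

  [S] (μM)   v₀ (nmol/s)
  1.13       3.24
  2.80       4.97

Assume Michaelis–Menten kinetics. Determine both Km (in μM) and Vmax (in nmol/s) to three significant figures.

In reciprocal form, 1/v = (Km/Vmax)·(1/[S]) + 1/Vmax. The two points give (1/[S], 1/v) = (0.8850, 0.3086) and (0.3571, 0.2012).
Slope = (0.3086 − 0.2012)/(0.8850 − 0.3571) = 0.2035; intercept = 0.3086 − 0.2035×0.8850 = 0.1285.
Vmax = 1/intercept = 7.78 nmol/s; Km = slope × Vmax = 0.2035 × 7.78 = 1.58 μM.

Km = 1.58 μM; Vmax = 7.78 nmol/s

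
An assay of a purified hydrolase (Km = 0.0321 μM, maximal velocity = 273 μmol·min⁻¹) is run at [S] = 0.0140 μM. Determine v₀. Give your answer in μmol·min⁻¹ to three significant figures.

82.9 μmol·min⁻¹

[S]/(Km+[S]) = 0.0140/0.04610 = 0.3037, the fractional saturation.
v = 0.3037 × Vmax = 0.3037 × 273 = 82.9 μmol·min⁻¹.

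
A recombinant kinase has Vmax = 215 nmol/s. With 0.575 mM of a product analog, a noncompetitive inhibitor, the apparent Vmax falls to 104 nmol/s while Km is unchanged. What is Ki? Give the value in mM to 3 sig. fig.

0.539 mM

Noncompetitive: Vmax,app = Vmax/α with α = 1 + [I]/Ki.
α = Vmax/Vmax,app = 215/104 = 2.067.
Since α = 1 + [I]/Ki, [I]/Ki = 2.067 − 1 = 1.067 and Ki = 0.575/1.067 = 0.539 mM.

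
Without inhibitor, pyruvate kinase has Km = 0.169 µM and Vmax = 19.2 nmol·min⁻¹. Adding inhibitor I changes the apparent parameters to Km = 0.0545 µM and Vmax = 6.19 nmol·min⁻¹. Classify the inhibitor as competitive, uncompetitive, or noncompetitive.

Both Km and Vmax decrease by the same factor (~3.10-fold) — characteristic of uncompetitive inhibition.

uncompetitive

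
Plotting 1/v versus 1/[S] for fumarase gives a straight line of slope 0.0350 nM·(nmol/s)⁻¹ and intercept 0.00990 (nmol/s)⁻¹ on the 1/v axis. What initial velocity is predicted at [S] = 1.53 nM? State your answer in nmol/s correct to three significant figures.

The y-intercept is 1/Vmax, so Vmax = 1/0.00990 = 101 nmol/s.
The slope is Km/Vmax, so Km = 0.0350 × 101 = 3.54 nM.
Then v = 101 × 1.53/(3.54 + 1.53) = 30.5 nmol/s.

30.5 nmol/s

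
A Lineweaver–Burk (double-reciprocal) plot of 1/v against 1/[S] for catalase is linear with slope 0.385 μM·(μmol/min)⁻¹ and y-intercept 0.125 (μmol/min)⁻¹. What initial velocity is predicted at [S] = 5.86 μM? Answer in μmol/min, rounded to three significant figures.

5.24 μmol/min

The y-intercept is 1/Vmax, so Vmax = 1/0.125 = 8.00 μmol/min.
The slope is Km/Vmax, so Km = 0.385 × 8.00 = 3.08 μM.
Then v = 8.00 × 5.86/(3.08 + 5.86) = 5.24 μmol/min.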